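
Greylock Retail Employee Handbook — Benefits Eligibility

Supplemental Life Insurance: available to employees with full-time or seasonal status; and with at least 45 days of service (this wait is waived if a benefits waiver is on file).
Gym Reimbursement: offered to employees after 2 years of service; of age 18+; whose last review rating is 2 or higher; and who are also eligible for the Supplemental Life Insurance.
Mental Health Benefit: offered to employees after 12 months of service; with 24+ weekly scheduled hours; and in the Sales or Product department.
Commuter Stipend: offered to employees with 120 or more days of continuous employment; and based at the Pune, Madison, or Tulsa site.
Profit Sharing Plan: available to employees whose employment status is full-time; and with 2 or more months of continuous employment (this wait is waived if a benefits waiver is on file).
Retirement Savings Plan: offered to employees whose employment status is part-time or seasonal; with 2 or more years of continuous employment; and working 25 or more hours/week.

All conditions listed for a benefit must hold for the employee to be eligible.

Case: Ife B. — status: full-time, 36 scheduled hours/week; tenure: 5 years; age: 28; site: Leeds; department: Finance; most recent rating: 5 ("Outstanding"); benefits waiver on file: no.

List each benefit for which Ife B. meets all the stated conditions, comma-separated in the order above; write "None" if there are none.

Supplemental Life Insurance, Gym Reimbursement, Profit Sharing Plan

Supplemental Life Insurance — status full-time ✓; no waiver, service 5 years ≥ 45 days ✓ → eligible.
Gym Reimbursement — service 5 years ≥ 2 years ✓; age 28 ≥ 18 ✓; rating 5 ≥ 2 ✓; eligible for Supplemental Life Insurance ✓ → eligible.
Mental Health Benefit — service 5 years ≥ 12 months (≈360 days) ✓; 36 hrs/wk ≥ 24 ✓; dept Finance ✗ → not eligible.
Commuter Stipend — service 5 years ≥ 120 days ✓; site Leeds ✗ (not Pune, Madison, or Tulsa) → not eligible.
Profit Sharing Plan — status full-time ✓; no waiver, service 5 years ≥ 2 months (≈60 days) ✓ → eligible.
Retirement Savings Plan — status full-time ✗ (requires part-time or seasonal) → not eligible.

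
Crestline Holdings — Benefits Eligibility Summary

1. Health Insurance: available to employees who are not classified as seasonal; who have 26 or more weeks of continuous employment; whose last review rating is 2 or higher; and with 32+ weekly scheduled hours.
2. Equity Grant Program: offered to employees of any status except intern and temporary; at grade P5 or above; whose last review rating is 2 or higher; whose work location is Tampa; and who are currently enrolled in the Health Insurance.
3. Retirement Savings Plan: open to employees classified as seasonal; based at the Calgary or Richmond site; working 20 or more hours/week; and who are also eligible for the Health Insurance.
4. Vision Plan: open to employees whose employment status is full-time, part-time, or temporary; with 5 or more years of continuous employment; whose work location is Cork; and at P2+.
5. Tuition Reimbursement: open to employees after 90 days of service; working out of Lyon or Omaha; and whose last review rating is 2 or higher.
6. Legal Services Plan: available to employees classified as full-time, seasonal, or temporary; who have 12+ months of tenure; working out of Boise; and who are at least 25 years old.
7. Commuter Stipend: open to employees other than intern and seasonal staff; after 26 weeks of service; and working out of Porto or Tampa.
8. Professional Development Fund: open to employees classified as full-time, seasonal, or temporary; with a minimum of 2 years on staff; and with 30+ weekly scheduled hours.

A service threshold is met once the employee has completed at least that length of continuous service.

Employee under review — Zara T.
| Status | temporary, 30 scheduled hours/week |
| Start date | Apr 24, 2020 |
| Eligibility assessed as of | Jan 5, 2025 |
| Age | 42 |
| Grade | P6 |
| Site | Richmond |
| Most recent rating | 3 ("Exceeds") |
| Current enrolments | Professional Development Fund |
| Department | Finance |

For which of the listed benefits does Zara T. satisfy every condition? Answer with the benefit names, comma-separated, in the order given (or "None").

Professional Development Fund

Service from Apr 24, 2020 to Jan 5, 2025: 1717 days.
Health Insurance — status temporary ✓ (not excluded); service 1717 days ≥ 26 weeks (≈182 days) ✓; rating 3 ≥ 2 ✓; 30 hrs/wk < 32 ✗ → not eligible.
Equity Grant Program — status temporary ✗ (excluded) → not eligible.
Retirement Savings Plan — status temporary ✗ (requires seasonal) → not eligible.
Vision Plan — status temporary ✓; service 1717 days < 5 years (≈1825 days) ✗ → not eligible.
Tuition Reimbursement — service 1717 days ≥ 90 days ✓; site Richmond ✗ (not Lyon or Omaha) → not eligible.
Legal Services Plan — status temporary ✓; service 1717 days ≥ 12 months (≈360 days) ✓; site Richmond ✗ (not Boise) → not eligible.
Commuter Stipend — status temporary ✓ (not excluded); service 1717 days ≥ 26 weeks (≈182 days) ✓; site Richmond ✗ (not Porto or Tampa) → not eligible.
Professional Development Fund — status temporary ✓; service 1717 days ≥ 2 years (≈730 days) ✓; 30 hrs/wk ≥ 30 ✓ → eligible.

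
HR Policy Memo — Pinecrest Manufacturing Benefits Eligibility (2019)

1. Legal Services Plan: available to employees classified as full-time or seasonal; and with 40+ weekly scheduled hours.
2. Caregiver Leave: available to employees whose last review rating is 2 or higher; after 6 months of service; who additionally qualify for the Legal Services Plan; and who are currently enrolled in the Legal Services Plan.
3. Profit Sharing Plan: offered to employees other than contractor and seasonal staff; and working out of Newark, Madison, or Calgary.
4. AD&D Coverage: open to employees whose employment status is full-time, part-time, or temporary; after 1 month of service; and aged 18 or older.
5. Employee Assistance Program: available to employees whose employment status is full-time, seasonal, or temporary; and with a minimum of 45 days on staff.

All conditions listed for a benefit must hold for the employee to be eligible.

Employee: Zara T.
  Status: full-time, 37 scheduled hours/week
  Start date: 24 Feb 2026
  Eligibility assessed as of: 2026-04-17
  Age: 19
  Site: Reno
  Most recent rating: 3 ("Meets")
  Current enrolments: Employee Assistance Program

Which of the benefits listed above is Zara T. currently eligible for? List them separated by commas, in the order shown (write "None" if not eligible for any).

AD&D Coverage, Employee Assistance Program

Service from 24 Feb 2026 to 2026-04-17: 52 days.
Legal Services Plan — status full-time ✓; 37 hrs/wk < 40 ✗ → not eligible.
Caregiver Leave — rating 3 ≥ 2 ✓; service 52 days < 6 months (≈180 days) ✗ → not eligible.
Profit Sharing Plan — status full-time ✓ (not excluded); site Reno ✗ (not Newark, Madison, or Calgary) → not eligible.
AD&D Coverage — status full-time ✓; service 52 days ≥ 1 month (≈30 days) ✓; age 19 ≥ 18 ✓ → eligible.
Employee Assistance Program — status full-time ✓; service 52 days ≥ 45 days ✓ → eligible.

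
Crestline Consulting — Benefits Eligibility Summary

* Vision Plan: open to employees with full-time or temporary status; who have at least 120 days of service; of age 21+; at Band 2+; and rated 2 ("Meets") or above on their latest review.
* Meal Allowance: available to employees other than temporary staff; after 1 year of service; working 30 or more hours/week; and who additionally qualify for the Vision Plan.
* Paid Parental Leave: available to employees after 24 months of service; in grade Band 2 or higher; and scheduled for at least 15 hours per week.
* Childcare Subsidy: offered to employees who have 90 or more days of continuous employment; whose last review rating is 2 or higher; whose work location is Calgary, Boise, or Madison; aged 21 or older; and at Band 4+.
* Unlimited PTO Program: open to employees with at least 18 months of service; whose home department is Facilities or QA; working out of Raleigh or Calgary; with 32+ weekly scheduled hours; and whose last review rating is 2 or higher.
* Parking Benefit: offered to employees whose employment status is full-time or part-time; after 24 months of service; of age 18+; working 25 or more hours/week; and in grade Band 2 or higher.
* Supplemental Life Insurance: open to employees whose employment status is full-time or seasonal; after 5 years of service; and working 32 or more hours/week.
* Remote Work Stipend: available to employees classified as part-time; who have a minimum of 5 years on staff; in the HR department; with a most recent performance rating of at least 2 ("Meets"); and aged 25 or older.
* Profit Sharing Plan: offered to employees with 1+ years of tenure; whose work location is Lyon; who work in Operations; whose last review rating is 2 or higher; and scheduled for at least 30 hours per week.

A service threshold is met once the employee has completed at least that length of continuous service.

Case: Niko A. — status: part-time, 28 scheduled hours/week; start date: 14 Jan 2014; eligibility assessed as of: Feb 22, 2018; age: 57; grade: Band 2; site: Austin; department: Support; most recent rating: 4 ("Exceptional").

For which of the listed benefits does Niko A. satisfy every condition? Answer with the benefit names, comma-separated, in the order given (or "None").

Service from 14 Jan 2014 to Feb 22, 2018: 1500 days.
Vision Plan — status part-time ✗ (requires full-time or temporary) → not eligible.
Meal Allowance — status part-time ✓ (not excluded); service 1500 days ≥ 1 year (≈365 days) ✓; 28 hrs/wk < 30 ✗ → not eligible.
Paid Parental Leave — service 1500 days ≥ 24 months (≈720 days) ✓; grade Band 2 ≥ Band 2 ✓; 28 hrs/wk ≥ 15 ✓ → eligible.
Childcare Subsidy — service 1500 days ≥ 90 days ✓; rating 4 ≥ 2 ✓; site Austin ✗ (not Calgary, Boise, or Madison) → not eligible.
Unlimited PTO Program — service 1500 days ≥ 18 months (≈540 days) ✓; dept Support ✗ → not eligible.
Parking Benefit — status part-time ✓; service 1500 days ≥ 24 months (≈720 days) ✓; age 57 ≥ 18 ✓; 28 hrs/wk ≥ 25 ✓; grade Band 2 ≥ Band 2 ✓ → eligible.
Supplemental Life Insurance — status part-time ✗ (requires full-time or seasonal) → not eligible.
Remote Work Stipend — status part-time ✓; service 1500 days < 5 years (≈1825 days) ✗ → not eligible.
Profit Sharing Plan — service 1500 days ≥ 1 year (≈365 days) ✓; site Austin ✗ (not Lyon) → not eligible.

Paid Parental Leave, Parking Benefit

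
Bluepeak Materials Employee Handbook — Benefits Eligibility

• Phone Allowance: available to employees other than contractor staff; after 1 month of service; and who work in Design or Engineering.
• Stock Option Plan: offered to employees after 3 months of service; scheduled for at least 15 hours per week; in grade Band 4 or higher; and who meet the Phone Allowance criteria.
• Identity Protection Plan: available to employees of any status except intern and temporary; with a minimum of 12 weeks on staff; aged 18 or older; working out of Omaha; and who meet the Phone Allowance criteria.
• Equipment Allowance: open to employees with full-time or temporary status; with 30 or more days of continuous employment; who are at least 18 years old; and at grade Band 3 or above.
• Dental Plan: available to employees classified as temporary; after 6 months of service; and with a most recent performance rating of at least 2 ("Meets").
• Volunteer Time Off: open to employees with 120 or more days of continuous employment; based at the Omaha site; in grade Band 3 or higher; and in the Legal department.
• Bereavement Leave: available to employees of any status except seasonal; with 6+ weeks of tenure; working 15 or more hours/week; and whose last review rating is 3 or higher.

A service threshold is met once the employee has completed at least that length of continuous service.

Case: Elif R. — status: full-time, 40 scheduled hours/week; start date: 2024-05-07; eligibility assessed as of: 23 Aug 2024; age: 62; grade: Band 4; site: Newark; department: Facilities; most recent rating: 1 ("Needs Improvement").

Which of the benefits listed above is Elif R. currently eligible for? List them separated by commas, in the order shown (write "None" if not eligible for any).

Equipment Allowance

Service from 2024-05-07 to 23 Aug 2024: 108 days.
Phone Allowance — status full-time ✓ (not excluded); service 108 days ≥ 1 month (≈30 days) ✓; dept Facilities ✗ → not eligible.
Stock Option Plan — service 108 days ≥ 3 months (≈90 days) ✓; 40 hrs/wk ≥ 15 ✓; grade Band 4 ≥ Band 4 ✓; not eligible for Phone Allowance ✗ → not eligible.
Identity Protection Plan — status full-time ✓ (not excluded); service 108 days ≥ 12 weeks (≈84 days) ✓; age 62 ≥ 18 ✓; site Newark ✗ (not Omaha) → not eligible.
Equipment Allowance — status full-time ✓; service 108 days ≥ 30 days ✓; age 62 ≥ 18 ✓; grade Band 4 ≥ Band 3 ✓ → eligible.
Dental Plan — status full-time ✗ (requires temporary) → not eligible.
Volunteer Time Off — service 108 days < 120 days ✗ → not eligible.
Bereavement Leave — status full-time ✓ (not excluded); service 108 days ≥ 6 weeks (≈42 days) ✓; 40 hrs/wk ≥ 15 ✓; rating 1 < 3 ✗ → not eligible.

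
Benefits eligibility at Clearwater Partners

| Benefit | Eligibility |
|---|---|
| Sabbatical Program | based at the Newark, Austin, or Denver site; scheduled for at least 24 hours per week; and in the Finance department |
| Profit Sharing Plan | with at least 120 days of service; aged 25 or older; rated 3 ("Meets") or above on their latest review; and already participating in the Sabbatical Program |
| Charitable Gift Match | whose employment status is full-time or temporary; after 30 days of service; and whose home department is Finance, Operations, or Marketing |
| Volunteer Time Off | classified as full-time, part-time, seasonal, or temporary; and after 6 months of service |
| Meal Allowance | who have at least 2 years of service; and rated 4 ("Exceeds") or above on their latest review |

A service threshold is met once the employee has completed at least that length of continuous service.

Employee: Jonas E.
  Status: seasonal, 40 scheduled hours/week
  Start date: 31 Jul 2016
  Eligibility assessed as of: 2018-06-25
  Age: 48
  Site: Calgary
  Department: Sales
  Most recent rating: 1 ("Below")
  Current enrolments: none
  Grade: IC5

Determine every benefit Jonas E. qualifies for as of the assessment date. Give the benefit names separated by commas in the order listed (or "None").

Service from 31 Jul 2016 to 2018-06-25: 694 days.
Sabbatical Program — site Calgary ✗ (not Newark, Austin, or Denver) → not eligible.
Profit Sharing Plan — service 694 days ≥ 120 days ✓; age 48 ≥ 25 ✓; rating 1 < 3 ✗ → not eligible.
Charitable Gift Match — status seasonal ✗ (requires full-time or temporary) → not eligible.
Volunteer Time Off — status seasonal ✓; service 694 days ≥ 6 months (≈180 days) ✓ → eligible.
Meal Allowance — service 694 days < 2 years (≈730 days) ✗ → not eligible.

Volunteer Time Off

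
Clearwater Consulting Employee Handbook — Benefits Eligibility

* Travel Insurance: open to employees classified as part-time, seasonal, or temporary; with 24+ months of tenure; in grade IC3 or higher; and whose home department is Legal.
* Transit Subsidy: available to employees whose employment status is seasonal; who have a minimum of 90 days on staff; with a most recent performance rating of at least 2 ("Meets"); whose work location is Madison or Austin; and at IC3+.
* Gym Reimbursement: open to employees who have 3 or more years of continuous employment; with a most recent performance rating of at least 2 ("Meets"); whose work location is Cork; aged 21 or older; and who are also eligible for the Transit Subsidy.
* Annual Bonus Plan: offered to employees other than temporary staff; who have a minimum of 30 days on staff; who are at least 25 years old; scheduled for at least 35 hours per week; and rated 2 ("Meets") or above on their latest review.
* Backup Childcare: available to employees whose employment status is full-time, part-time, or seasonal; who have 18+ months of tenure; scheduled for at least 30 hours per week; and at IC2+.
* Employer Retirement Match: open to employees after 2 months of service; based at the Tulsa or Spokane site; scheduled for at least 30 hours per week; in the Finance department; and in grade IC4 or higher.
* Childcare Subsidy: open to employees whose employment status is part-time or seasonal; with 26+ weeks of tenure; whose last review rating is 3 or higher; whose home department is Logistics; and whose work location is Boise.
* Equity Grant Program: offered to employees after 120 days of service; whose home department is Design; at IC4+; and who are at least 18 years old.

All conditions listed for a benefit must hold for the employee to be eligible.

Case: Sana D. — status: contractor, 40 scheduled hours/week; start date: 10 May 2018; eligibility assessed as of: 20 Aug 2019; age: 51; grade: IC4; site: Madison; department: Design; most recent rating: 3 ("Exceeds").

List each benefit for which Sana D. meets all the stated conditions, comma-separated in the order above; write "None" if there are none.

Annual Bonus Plan, Equity Grant Program

Service from 10 May 2018 to 20 Aug 2019: 467 days.
Travel Insurance — status contractor ✗ (requires part-time, seasonal, or temporary) → not eligible.
Transit Subsidy — status contractor ✗ (requires seasonal) → not eligible.
Gym Reimbursement — service 467 days < 3 years (≈1095 days) ✗ → not eligible.
Annual Bonus Plan — status contractor ✓ (not excluded); service 467 days ≥ 30 days ✓; age 51 ≥ 25 ✓; 40 hrs/wk ≥ 35 ✓; rating 3 ≥ 2 ✓ → eligible.
Backup Childcare — status contractor ✗ (requires full-time, part-time, or seasonal) → not eligible.
Employer Retirement Match — service 467 days ≥ 2 months (≈60 days) ✓; site Madison ✗ (not Tulsa or Spokane) → not eligible.
Childcare Subsidy — status contractor ✗ (requires part-time or seasonal) → not eligible.
Equity Grant Program — service 467 days ≥ 120 days ✓; dept Design ✓; grade IC4 ≥ IC4 ✓; age 51 ≥ 18 ✓ → eligible.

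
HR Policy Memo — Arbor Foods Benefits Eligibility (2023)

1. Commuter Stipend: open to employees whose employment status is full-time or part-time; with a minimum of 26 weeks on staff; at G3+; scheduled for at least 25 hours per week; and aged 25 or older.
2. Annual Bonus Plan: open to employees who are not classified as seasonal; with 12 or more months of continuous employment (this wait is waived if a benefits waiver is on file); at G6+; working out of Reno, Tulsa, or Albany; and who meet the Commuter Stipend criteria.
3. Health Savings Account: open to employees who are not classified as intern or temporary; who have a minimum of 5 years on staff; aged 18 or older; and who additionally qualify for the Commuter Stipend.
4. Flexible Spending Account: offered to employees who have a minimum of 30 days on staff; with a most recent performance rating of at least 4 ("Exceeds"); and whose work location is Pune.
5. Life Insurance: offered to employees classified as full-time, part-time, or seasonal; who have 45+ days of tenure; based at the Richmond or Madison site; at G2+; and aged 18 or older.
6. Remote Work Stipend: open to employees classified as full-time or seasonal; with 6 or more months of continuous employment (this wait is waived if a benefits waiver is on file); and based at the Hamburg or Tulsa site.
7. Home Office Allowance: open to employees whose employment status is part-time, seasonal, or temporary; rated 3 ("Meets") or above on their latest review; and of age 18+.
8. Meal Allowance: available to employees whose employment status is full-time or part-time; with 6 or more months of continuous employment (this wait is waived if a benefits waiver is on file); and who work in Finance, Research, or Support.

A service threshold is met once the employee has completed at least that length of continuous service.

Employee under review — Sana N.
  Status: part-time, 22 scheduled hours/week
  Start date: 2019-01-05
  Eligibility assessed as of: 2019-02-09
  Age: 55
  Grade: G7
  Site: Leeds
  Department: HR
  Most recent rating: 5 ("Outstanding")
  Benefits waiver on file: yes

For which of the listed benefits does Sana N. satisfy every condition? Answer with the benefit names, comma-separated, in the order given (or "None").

Home Office Allowance

Service from 2019-01-05 to 2019-02-09: 35 days.
Commuter Stipend — status part-time ✓; service 35 days < 26 weeks (≈182 days) ✗ → not eligible.
Annual Bonus Plan — status part-time ✓ (not excluded); benefits waiver on file ✓; grade G7 ≥ G6 ✓; site Leeds ✗ (not Reno, Tulsa, or Albany) → not eligible.
Health Savings Account — status part-time ✓ (not excluded); service 35 days < 5 years (≈1825 days) ✗ → not eligible.
Flexible Spending Account — service 35 days ≥ 30 days ✓; rating 5 ≥ 4 ✓; site Leeds ✗ (not Pune) → not eligible.
Life Insurance — status part-time ✓; service 35 days < 45 days ✗ → not eligible.
Remote Work Stipend — status part-time ✗ (requires full-time or seasonal) → not eligible.
Home Office Allowance — status part-time ✓; rating 5 ≥ 3 ✓; age 55 ≥ 18 ✓ → eligible.
Meal Allowance — status part-time ✓; benefits waiver on file ✓; dept HR ✗ → not eligible.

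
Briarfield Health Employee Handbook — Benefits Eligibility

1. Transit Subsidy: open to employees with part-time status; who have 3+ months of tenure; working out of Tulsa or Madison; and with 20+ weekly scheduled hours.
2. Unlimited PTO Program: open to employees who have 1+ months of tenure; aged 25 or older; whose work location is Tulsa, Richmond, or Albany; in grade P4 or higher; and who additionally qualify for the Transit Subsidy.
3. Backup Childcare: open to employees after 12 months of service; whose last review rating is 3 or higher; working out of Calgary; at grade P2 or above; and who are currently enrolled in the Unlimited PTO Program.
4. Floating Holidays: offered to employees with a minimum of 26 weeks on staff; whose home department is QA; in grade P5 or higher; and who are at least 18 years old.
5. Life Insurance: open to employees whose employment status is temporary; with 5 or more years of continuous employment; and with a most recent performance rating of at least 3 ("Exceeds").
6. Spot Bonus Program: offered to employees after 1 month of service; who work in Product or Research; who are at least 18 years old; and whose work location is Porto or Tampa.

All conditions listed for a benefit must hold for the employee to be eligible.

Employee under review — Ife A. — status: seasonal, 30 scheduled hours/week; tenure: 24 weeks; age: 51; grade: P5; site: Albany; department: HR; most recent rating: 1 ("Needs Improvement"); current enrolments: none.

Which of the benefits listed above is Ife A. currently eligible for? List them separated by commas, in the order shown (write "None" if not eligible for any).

None

Transit Subsidy — status seasonal ✗ (requires part-time) → not eligible.
Unlimited PTO Program — service 24 weeks ≥ 1 month (≈30 days) ✓; age 51 ≥ 25 ✓; site Albany ✓; grade P5 ≥ P4 ✓; not eligible for Transit Subsidy ✗ → not eligible.
Backup Childcare — service 24 weeks < 12 months (≈360 days) ✗ → not eligible.
Floating Holidays — service 24 weeks < 26 weeks ✗ → not eligible.
Life Insurance — status seasonal ✗ (requires temporary) → not eligible.
Spot Bonus Program — service 24 weeks ≥ 1 month (≈30 days) ✓; dept HR ✗ → not eligible.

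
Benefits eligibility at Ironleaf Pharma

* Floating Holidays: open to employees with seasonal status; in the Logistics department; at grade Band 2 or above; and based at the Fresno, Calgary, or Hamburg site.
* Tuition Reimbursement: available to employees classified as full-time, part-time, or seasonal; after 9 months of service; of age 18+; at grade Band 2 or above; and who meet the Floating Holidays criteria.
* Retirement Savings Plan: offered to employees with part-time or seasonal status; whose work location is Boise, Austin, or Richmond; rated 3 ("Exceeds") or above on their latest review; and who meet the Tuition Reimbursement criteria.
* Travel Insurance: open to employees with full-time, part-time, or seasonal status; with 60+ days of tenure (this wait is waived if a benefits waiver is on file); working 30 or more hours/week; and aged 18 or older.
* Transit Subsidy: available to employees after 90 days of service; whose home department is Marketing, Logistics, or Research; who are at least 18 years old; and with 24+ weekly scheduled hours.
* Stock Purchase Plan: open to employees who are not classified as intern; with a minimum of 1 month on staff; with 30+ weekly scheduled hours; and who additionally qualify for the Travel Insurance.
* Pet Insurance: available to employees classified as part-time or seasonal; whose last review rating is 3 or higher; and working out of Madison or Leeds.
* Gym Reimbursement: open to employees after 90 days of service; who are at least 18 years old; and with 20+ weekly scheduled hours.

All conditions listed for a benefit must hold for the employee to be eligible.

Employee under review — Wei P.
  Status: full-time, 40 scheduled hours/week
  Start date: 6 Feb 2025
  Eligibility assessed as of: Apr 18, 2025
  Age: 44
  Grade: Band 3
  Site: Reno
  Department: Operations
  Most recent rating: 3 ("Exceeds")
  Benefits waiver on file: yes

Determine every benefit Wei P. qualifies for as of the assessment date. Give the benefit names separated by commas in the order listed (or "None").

Service from 6 Feb 2025 to Apr 18, 2025: 71 days.
Floating Holidays — status full-time ✗ (requires seasonal) → not eligible.
Tuition Reimbursement — status full-time ✓; service 71 days < 9 months (≈270 days) ✗ → not eligible.
Retirement Savings Plan — status full-time ✗ (requires part-time or seasonal) → not eligible.
Travel Insurance — status full-time ✓; benefits waiver on file ✓; 40 hrs/wk ≥ 30 ✓; age 44 ≥ 18 ✓ → eligible.
Transit Subsidy — service 71 days < 90 days ✗ → not eligible.
Stock Purchase Plan — status full-time ✓ (not excluded); service 71 days ≥ 1 month (≈30 days) ✓; 40 hrs/wk ≥ 30 ✓; eligible for Travel Insurance ✓ → eligible.
Pet Insurance — status full-time ✗ (requires part-time or seasonal) → not eligible.
Gym Reimbursement — service 71 days < 90 days ✗ → not eligible.

Travel Insurance, Stock Purchase Plan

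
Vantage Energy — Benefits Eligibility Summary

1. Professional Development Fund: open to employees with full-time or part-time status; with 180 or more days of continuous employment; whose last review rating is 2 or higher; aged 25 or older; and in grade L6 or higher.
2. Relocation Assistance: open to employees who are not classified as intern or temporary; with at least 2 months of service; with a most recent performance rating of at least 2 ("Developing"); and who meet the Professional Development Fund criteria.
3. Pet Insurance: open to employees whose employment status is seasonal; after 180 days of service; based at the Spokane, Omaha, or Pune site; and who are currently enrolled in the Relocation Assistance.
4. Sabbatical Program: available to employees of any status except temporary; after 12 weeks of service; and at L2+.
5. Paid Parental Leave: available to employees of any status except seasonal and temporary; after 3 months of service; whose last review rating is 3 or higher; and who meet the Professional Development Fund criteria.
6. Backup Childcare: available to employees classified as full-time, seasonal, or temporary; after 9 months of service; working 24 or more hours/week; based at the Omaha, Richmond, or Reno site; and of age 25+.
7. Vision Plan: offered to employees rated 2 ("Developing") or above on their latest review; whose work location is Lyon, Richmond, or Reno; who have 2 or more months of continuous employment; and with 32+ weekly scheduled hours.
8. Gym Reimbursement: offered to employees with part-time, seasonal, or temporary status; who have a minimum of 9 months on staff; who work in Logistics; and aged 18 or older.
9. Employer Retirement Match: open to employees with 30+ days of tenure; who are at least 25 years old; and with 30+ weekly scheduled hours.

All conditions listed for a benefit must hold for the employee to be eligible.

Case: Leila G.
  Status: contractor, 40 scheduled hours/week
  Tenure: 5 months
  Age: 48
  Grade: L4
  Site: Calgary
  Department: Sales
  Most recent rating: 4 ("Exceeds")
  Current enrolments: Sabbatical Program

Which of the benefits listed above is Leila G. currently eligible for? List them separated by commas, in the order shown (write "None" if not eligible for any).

Sabbatical Program, Employer Retirement Match

Professional Development Fund — status contractor ✗ (requires full-time or part-time) → not eligible.
Relocation Assistance — status contractor ✓ (not excluded); service 5 months ≥ 2 months ✓; rating 4 ≥ 2 ✓; not eligible for Professional Development Fund ✗ → not eligible.
Pet Insurance — status contractor ✗ (requires seasonal) → not eligible.
Sabbatical Program — status contractor ✓ (not excluded); service 5 months ≥ 12 weeks (≈84 days) ✓; grade L4 ≥ L2 ✓ → eligible.
Paid Parental Leave — status contractor ✓ (not excluded); service 5 months ≥ 3 months ✓; rating 4 ≥ 3 ✓; not eligible for Professional Development Fund ✗ → not eligible.
Backup Childcare — status contractor ✗ (requires full-time, seasonal, or temporary) → not eligible.
Vision Plan — rating 4 ≥ 2 ✓; site Calgary ✗ (not Lyon, Richmond, or Reno) → not eligible.
Gym Reimbursement — status contractor ✗ (requires part-time, seasonal, or temporary) → not eligible.
Employer Retirement Match — service 5 months ≥ 30 days ✓; age 48 ≥ 25 ✓; 40 hrs/wk ≥ 30 ✓ → eligible.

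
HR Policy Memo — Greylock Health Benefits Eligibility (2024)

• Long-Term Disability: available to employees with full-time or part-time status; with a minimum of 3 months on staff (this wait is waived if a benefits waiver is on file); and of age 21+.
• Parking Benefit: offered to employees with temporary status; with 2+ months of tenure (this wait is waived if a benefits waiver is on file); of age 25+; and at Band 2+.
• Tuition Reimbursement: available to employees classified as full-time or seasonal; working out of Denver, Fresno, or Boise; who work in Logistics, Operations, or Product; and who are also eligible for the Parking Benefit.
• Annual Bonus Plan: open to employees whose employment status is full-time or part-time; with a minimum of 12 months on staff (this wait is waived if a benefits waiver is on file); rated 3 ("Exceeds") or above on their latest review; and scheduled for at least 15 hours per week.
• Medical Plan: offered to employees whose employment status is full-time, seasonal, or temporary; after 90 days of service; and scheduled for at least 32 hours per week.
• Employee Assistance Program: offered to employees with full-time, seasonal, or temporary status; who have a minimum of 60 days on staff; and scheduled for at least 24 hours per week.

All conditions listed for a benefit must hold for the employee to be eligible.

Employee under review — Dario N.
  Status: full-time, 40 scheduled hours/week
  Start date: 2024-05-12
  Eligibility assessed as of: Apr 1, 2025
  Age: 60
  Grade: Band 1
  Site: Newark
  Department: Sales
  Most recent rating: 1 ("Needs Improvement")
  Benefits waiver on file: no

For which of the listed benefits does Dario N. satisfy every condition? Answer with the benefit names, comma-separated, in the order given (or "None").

Service from 2024-05-12 to Apr 1, 2025: 324 days.
Long-Term Disability — status full-time ✓; no waiver, service 324 days ≥ 3 months (≈90 days) ✓; age 60 ≥ 21 ✓ → eligible.
Parking Benefit — status full-time ✗ (requires temporary) → not eligible.
Tuition Reimbursement — status full-time ✓; site Newark ✗ (not Denver, Fresno, or Boise) → not eligible.
Annual Bonus Plan — status full-time ✓; no waiver, service 324 days < 12 months (≈360 days) ✗ → not eligible.
Medical Plan — status full-time ✓; service 324 days ≥ 90 days ✓; 40 hrs/wk ≥ 32 ✓ → eligible.
Employee Assistance Program — status full-time ✓; service 324 days ≥ 60 days ✓; 40 hrs/wk ≥ 24 ✓ → eligible.

Long-Term Disability, Medical Plan, Employee Assistance Program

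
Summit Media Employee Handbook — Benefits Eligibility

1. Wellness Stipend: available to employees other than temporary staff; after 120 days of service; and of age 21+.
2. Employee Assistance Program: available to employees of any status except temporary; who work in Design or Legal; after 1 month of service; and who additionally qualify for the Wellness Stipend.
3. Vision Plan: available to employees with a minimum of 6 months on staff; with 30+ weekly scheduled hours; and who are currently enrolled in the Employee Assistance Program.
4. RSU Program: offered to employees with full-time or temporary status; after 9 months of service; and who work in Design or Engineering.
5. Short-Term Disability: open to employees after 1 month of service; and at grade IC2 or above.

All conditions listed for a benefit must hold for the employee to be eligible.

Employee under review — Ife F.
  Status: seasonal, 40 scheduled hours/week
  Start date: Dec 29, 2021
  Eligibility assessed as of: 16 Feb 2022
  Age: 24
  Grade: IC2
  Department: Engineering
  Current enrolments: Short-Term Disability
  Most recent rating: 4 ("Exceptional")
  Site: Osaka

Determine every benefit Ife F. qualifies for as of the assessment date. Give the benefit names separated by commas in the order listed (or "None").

Short-Term Disability

Service from Dec 29, 2021 to 16 Feb 2022: 49 days.
Wellness Stipend — status seasonal ✓ (not excluded); service 49 days < 120 days ✗ → not eligible.
Employee Assistance Program — status seasonal ✓ (not excluded); dept Engineering ✗ → not eligible.
Vision Plan — service 49 days < 6 months (≈180 days) ✗ → not eligible.
RSU Program — status seasonal ✗ (requires full-time or temporary) → not eligible.
Short-Term Disability — service 49 days ≥ 1 month (≈30 days) ✓; grade IC2 ≥ IC2 ✓ → eligible.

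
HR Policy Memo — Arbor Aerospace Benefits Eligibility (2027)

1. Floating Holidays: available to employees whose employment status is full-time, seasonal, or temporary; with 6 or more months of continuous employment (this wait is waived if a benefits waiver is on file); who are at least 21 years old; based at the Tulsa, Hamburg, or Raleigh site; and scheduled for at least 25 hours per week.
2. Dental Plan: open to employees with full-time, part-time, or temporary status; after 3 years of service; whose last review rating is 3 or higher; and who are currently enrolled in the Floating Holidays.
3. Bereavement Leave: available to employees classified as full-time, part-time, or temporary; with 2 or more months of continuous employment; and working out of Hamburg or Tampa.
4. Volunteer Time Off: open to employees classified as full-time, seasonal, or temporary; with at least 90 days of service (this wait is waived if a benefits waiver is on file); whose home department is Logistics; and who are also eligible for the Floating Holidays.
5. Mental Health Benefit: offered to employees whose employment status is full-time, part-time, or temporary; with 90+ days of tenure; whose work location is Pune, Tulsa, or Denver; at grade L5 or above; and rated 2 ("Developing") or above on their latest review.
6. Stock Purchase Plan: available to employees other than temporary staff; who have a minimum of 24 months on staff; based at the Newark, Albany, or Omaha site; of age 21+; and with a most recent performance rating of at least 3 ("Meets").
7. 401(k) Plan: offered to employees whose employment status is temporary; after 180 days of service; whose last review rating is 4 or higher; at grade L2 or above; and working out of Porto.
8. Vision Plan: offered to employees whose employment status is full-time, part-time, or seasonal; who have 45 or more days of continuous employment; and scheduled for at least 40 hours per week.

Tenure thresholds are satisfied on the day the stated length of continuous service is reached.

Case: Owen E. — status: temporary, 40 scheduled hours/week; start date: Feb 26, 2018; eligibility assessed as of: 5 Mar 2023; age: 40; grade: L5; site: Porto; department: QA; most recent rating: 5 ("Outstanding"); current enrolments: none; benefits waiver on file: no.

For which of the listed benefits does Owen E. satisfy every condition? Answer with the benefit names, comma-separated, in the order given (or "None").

Service from Feb 26, 2018 to 5 Mar 2023: 1833 days.
Floating Holidays — status temporary ✓; no waiver, service 1833 days ≥ 6 months (≈180 days) ✓; age 40 ≥ 21 ✓; site Porto ✗ (not Tulsa, Hamburg, or Raleigh) → not eligible.
Dental Plan — status temporary ✓; service 1833 days ≥ 3 years (≈1095 days) ✓; rating 5 ≥ 3 ✓; not enrolled in Floating Holidays ✗ → not eligible.
Bereavement Leave — status temporary ✓; service 1833 days ≥ 2 months (≈60 days) ✓; site Porto ✗ (not Hamburg or Tampa) → not eligible.
Volunteer Time Off — status temporary ✓; no waiver, service 1833 days ≥ 90 days ✓; dept QA ✗ → not eligible.
Mental Health Benefit — status temporary ✓; service 1833 days ≥ 90 days ✓; site Porto ✗ (not Pune, Tulsa, or Denver) → not eligible.
Stock Purchase Plan — status temporary ✗ (excluded) → not eligible.
401(k) Plan — status temporary ✓; service 1833 days ≥ 180 days ✓; rating 5 ≥ 4 ✓; grade L5 ≥ L2 ✓; site Porto ✓ → eligible.
Vision Plan — status temporary ✗ (requires full-time, part-time, or seasonal) → not eligible.

401(k) Plan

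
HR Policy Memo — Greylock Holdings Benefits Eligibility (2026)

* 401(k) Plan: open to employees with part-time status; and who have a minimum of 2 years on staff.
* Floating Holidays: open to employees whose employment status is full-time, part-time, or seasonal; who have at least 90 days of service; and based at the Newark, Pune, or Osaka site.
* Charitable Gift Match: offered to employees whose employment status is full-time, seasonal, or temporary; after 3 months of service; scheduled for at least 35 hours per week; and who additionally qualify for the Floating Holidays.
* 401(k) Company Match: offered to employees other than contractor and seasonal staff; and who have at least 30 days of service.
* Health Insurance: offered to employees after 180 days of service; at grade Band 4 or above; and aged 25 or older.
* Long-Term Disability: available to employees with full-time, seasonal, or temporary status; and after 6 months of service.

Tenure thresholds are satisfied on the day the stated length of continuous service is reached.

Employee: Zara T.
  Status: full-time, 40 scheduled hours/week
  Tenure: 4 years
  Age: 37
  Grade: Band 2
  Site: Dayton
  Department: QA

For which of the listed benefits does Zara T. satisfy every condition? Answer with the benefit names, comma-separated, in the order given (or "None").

401(k) Plan — status full-time ✗ (requires part-time) → not eligible.
Floating Holidays — status full-time ✓; service 4 years ≥ 90 days ✓; site Dayton ✗ (not Newark, Pune, or Osaka) → not eligible.
Charitable Gift Match — status full-time ✓; service 4 years ≥ 3 months (≈90 days) ✓; 40 hrs/wk ≥ 35 ✓; not eligible for Floating Holidays ✗ → not eligible.
401(k) Company Match — status full-time ✓ (not excluded); service 4 years ≥ 30 days ✓ → eligible.
Health Insurance — service 4 years ≥ 180 days ✓; grade Band 2 < Band 4 ✗ → not eligible.
Long-Term Disability — status full-time ✓; service 4 years ≥ 6 months (≈180 days) ✓ → eligible.

401(k) Company Match, Long-Term Disability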